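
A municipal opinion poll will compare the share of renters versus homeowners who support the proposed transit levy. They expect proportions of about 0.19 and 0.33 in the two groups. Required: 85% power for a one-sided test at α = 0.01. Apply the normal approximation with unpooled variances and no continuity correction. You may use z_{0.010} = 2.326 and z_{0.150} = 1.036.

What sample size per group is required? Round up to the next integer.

n = (z_α + z_β)² · [p₁(1−p₁) + p₂(1−p₂)] / (p₁ − p₂)²
  = (2.326 + 1.036)² · (0.19·0.81 + 0.33·0.67) / (-0.14)²
  = (3.362)² · (0.1539 + 0.2211) / 0.0196
  = 11.3030 · 0.3750 / 0.0196
  = 216.26
Round up → n = 217 per group.

n = 217 per group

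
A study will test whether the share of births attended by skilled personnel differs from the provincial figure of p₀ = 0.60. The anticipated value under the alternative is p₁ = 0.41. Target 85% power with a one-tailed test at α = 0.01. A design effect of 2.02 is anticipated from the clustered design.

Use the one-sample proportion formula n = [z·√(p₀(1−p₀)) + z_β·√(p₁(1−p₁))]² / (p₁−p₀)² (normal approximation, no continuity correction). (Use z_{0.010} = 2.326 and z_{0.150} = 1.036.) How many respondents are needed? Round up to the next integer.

n = [z_α·√(p₀q₀) + z_β·√(p₁q₁)]² / (p₁ − p₀)²
  = [2.326·√(0.60·0.40) + 1.036·√(0.41·0.59)]² / (-0.19)²
  = [2.326·0.4899 + 1.036·0.4918]² / 0.0361
  = [1.6490]² / 0.0361
  = 75.33
Design effect: 2.02 × 75.33 = 152.16.
Round up → n = 153.

n = 153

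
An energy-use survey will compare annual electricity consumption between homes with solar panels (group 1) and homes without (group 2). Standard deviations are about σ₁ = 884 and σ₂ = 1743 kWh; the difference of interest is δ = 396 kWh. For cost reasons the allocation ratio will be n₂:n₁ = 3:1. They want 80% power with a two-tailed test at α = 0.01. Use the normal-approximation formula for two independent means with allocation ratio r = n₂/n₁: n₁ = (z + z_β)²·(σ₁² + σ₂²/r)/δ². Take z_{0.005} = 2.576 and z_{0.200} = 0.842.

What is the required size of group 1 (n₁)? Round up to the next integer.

n₁ = (z_{α/2} + z_β)² · (σ₁² + σ₂²/r) / δ²
   = (2.576 + 0.842)² · (884² + 1743²/3) / 396²
   = 11.6827 · (781456 + 1012683) / 156816
   = 11.6827 · 1794139 / 156816
   = 133.66
Round up → n₁ = 134; n₂ = r·n₁ = 3 × 134 = 402.

n₁ = 134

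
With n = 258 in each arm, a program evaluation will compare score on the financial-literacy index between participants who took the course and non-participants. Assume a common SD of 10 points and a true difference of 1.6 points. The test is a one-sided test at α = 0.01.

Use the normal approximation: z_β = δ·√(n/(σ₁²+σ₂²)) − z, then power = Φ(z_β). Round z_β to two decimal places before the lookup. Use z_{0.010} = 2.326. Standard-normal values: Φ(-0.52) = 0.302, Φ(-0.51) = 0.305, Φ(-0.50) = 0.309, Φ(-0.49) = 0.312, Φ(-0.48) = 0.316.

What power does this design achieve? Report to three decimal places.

Power ≈ 0.305

z_β = δ·√(n/(σ₁²+σ₂²)) − z_α
    = 1.6 · √(258/200) − 2.326
    = 1.6 · 1.13578 − 2.326
    = 1.8173 − 2.326 = -0.5087 → -0.51
Power = Φ(-0.51) = 0.305.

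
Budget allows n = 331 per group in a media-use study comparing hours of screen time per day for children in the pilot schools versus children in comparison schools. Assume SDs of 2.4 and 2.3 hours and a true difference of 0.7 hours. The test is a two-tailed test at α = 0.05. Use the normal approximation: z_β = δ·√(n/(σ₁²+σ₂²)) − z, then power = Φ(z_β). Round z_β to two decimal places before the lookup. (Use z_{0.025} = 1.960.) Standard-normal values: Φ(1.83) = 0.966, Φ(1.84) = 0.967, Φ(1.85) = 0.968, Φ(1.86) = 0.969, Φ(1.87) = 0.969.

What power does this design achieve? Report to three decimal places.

z_β = δ·√(n/(σ₁²+σ₂²)) − z_{α/2}
    = 0.7 · √(331/11.05) − 1.960
    = 0.7 · 5.47309 − 1.960
    = 3.8312 − 1.960 = 1.8712 → 1.87
Power = Φ(1.87) = 0.969.

Power ≈ 0.969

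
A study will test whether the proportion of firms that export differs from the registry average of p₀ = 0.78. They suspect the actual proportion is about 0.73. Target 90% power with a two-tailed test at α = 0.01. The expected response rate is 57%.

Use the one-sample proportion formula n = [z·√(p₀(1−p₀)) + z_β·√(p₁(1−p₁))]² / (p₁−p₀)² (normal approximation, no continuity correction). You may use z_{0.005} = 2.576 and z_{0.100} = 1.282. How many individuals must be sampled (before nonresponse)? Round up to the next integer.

n = 1879

n = [z_{α/2}·√(p₀q₀) + z_β·√(p₁q₁)]² / (p₁ − p₀)²
  = [2.576·√(0.78·0.22) + 1.282·√(0.73·0.27)]² / (-0.05)²
  = [2.576·0.4142 + 1.282·0.4440]² / 0.0025
  = [1.6363]² / 0.0025
  = 1070.93
Adjust for 57% response: 1070.93 / 0.57 = 1878.83.
Round up → n = 1879.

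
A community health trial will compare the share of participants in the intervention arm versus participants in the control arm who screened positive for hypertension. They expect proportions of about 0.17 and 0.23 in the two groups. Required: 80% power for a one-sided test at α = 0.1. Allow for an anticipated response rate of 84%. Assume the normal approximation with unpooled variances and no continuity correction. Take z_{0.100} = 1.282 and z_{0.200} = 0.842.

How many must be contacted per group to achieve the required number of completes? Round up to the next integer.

n = 475 per group

n = (z_α + z_β)² · [p₁(1−p₁) + p₂(1−p₂)] / (p₁ − p₂)²
  = (1.282 + 0.842)² · (0.17·0.83 + 0.23·0.77) / (-0.06)²
  = (2.124)² · (0.1411 + 0.1771) / 0.0036
  = 4.5114 · 0.3182 / 0.0036
  = 398.76
Adjust for 84% response: 398.76 / 0.84 = 474.71.
Round up → n = 475 per group.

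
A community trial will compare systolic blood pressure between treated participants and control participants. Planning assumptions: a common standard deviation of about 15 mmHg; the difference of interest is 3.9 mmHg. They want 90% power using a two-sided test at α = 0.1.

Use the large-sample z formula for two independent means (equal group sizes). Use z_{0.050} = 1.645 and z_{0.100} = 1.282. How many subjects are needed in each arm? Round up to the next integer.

n = (z_{α/2} + z_β)² · (σ₁² + σ₂²) / δ²
  = (1.645 + 1.282)² · (2·15² = 450) / 3.9²
  = 8.5673 · 450 / 15.21
  = 253.47
Round up → n = 254 per group.

n = 254 per group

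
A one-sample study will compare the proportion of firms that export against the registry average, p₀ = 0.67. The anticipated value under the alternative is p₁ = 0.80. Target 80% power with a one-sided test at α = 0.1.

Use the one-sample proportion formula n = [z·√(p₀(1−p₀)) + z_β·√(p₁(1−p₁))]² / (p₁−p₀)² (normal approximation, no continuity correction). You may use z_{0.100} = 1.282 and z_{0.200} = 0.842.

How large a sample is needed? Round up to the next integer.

n = [z_α·√(p₀q₀) + z_β·√(p₁q₁)]² / (p₁ − p₀)²
  = [1.282·√(0.67·0.33) + 0.842·√(0.80·0.20)]² / (0.13)²
  = [1.282·0.4702 + 0.842·0.4000]² / 0.0169
  = [0.9396]² / 0.0169
  = 52.24
Round up → n = 53.

n = 53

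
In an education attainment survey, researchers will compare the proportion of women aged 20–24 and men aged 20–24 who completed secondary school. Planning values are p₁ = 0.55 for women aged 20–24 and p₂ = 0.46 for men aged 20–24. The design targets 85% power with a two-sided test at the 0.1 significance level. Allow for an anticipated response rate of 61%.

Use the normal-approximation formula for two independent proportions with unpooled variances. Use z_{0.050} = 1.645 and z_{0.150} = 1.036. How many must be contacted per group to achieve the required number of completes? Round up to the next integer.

n = 722 per group

n = (z_{α/2} + z_β)² · [p₁(1−p₁) + p₂(1−p₂)] / (p₁ − p₂)²
  = (1.645 + 1.036)² · (0.55·0.45 + 0.46·0.54) / (0.09)²
  = (2.681)² · (0.2475 + 0.2484) / 0.0081
  = 7.1878 · 0.4959 / 0.0081
  = 440.05
Adjust for 61% response: 440.05 / 0.61 = 721.39.
Round up → n = 722 per group.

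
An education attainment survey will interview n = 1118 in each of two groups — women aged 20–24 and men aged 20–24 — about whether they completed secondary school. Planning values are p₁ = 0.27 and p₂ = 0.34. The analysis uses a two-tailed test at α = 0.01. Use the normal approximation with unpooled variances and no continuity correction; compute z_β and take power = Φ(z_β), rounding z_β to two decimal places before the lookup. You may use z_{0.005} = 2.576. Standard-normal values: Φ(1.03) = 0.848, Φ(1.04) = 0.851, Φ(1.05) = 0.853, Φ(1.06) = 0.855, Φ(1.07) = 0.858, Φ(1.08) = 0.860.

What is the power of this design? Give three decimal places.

Power ≈ 0.848

z_β = |p₁−p₂|·√(n/[p₁q₁+p₂q₂]) − z_{α/2}
    = 0.07 · √(1118/0.4215) − 2.576
    = 0.07 · 51.5018 − 2.576
    = 3.6051 − 2.576 = 1.0291 → 1.03
Power = Φ(1.03) = 0.848.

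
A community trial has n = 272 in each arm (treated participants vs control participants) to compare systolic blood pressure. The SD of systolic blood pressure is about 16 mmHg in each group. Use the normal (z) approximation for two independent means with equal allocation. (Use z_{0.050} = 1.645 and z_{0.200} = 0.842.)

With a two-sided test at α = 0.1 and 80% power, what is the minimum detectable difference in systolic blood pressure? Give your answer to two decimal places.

δ = (z_{α/2} + z_β) · √((σ₁²+σ₂²)/n)
  = (1.645 + 0.842) · √(512/272)
  = 2.487 · √1.8824
  = 2.487 · 1.3720
  = 3.4121

Minimum detectable difference ≈ 3.41 mmHg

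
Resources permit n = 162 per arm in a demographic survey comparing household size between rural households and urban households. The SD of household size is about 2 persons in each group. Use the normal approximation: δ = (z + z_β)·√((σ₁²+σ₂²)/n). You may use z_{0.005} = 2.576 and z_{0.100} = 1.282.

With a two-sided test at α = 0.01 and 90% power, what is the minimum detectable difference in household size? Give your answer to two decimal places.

δ = (z_{α/2} + z_β) · √((σ₁²+σ₂²)/n)
  = (2.576 + 1.282) · √(8/162)
  = 3.858 · √0.04938
  = 3.858 · 0.2222
  = 0.8573

Minimum detectable difference ≈ 0.86 persons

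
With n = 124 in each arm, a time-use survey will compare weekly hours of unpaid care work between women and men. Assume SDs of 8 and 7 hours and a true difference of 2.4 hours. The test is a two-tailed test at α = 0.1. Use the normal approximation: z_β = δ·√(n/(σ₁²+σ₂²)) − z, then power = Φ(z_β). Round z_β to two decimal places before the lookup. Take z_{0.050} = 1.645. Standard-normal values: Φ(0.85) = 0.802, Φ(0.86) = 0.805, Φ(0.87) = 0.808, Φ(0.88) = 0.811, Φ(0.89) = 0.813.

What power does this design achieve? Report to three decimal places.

Power ≈ 0.808

z_β = δ·√(n/(σ₁²+σ₂²)) − z_{α/2}
    = 2.4 · √(124/113) − 1.645
    = 2.4 · 1.04754 − 1.645
    = 2.5141 − 1.645 = 0.8691 → 0.87
Power = Φ(0.87) = 0.808.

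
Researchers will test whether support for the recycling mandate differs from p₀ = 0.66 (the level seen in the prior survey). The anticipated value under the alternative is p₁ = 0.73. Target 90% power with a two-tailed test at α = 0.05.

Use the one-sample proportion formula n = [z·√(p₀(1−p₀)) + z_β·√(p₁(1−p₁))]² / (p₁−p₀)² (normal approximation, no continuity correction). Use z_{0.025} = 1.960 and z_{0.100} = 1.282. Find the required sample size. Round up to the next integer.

n = [z_{α/2}·√(p₀q₀) + z_β·√(p₁q₁)]² / (p₁ − p₀)²
  = [1.960·√(0.66·0.34) + 1.282·√(0.73·0.27)]² / (0.07)²
  = [1.960·0.4737 + 1.282·0.4440]² / 0.0049
  = [1.4976]² / 0.0049
  = 457.73
Round up → n = 458.

n = 458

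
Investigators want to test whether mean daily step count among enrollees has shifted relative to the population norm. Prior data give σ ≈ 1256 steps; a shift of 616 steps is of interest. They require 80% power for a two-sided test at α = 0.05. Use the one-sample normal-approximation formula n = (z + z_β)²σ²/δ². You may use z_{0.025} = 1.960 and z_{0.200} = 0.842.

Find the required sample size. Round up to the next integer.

n = (z_{α/2} + z_β)² · σ² / δ²
  = (1.960 + 0.842)² · 1256² / 616²
  = 7.8512 · 1577536 / 379456
  = 32.64
Round up → n = 33.

n = 33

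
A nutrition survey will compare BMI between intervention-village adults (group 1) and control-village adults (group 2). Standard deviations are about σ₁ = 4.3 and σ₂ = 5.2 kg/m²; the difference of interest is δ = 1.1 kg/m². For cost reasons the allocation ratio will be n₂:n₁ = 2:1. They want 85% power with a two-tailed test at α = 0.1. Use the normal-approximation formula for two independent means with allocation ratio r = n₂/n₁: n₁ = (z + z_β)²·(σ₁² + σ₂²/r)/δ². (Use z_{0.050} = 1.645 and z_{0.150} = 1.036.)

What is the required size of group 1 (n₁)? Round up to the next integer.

n₁ = 191

n₁ = (z_{α/2} + z_β)² · (σ₁² + σ₂²/r) / δ²
   = (1.645 + 1.036)² · (4.3² + 5.2²/2) / 1.1²
   = 7.1878 · (18.49 + 13.52) / 1.21
   = 7.1878 · 32.01 / 1.21
   = 190.15
Round up → n₁ = 191; n₂ = r·n₁ = 2 × 191 = 382.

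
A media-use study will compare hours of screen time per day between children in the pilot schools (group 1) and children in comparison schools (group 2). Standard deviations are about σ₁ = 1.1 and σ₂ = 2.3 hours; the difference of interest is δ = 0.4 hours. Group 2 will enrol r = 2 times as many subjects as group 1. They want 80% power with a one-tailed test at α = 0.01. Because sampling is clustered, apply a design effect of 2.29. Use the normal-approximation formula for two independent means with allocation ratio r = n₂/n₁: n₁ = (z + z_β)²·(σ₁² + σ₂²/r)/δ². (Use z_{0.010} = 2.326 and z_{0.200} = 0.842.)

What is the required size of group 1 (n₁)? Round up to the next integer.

n₁ = (z_α + z_β)² · (σ₁² + σ₂²/r) / δ²
   = (2.326 + 0.842)² · (1.1² + 2.3²/2) / 0.4²
   = 10.0362 · (1.21 + 2.645) / 0.16
   = 10.0362 · 3.855 / 0.16
   = 241.81
Design effect: 2.29 × 241.81 = 553.75.
Round up → n₁ = 554; n₂ = r·n₁ = 2 × 554 = 1108.

n₁ = 554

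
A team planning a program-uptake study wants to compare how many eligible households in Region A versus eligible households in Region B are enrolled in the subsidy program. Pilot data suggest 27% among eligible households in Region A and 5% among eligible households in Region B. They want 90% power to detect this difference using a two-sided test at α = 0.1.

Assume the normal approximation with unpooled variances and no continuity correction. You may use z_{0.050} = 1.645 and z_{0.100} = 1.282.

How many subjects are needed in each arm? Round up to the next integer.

n = 44 per group

n = (z_{α/2} + z_β)² · [p₁(1−p₁) + p₂(1−p₂)] / (p₁ − p₂)²
  = (1.645 + 1.282)² · (0.27·0.73 + 0.05·0.95) / (0.22)²
  = (2.927)² · (0.1971 + 0.0475) / 0.0484
  = 8.5673 · 0.2446 / 0.0484
  = 43.30
Round up → n = 44 per group.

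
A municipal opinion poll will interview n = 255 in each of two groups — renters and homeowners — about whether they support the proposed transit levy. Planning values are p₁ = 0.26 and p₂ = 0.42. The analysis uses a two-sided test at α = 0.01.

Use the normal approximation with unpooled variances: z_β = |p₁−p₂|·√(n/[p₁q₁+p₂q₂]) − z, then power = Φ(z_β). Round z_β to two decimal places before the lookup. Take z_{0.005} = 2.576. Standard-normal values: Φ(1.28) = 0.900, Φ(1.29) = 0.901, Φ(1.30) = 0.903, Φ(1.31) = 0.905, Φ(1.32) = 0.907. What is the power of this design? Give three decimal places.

z_β = |p₁−p₂|·√(n/[p₁q₁+p₂q₂]) − z_{α/2}
    = 0.16 · √(255/0.4360) − 2.576
    = 0.16 · 24.1839 − 2.576
    = 3.8694 − 2.576 = 1.2934 → 1.29
Power = Φ(1.29) = 0.901.

Power ≈ 0.901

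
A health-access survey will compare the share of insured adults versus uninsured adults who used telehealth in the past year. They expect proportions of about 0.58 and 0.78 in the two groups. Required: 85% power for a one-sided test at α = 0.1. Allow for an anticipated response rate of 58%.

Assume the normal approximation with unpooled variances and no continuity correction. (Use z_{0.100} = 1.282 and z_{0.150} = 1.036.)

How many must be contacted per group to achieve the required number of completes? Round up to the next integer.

n = 97 per group

n = (z_α + z_β)² · [p₁(1−p₁) + p₂(1−p₂)] / (p₁ − p₂)²
  = (1.282 + 1.036)² · (0.58·0.42 + 0.78·0.22) / (-0.20)²
  = (2.318)² · (0.2436 + 0.1716) / 0.0400
  = 5.3731 · 0.4152 / 0.0400
  = 55.77
Adjust for 58% response: 55.77 / 0.58 = 96.16.
Round up → n = 97 per group.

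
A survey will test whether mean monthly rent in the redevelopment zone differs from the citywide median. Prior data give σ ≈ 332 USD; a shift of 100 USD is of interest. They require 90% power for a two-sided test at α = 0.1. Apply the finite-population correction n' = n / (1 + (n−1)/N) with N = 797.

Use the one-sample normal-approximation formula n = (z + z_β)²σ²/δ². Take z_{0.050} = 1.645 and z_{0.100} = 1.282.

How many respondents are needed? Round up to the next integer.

n = (z_{α/2} + z_β)² · σ² / δ²
  = (1.645 + 1.282)² · 332² / 100²
  = 8.5673 · 110224 / 10000
  = 94.43
Finite-population correction (N = 797): 94.43 / (1 + (94.43 − 1)/797) = 84.52.
Round up → n = 85.

n = 85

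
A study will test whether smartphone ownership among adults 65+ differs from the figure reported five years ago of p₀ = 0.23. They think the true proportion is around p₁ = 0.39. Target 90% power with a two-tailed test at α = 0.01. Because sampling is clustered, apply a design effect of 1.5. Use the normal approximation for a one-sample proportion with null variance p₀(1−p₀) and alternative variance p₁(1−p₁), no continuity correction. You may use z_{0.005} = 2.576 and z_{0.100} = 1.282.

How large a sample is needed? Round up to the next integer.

n = [z_{α/2}·√(p₀q₀) + z_β·√(p₁q₁)]² / (p₁ − p₀)²
  = [2.576·√(0.23·0.77) + 1.282·√(0.39·0.61)]² / (0.16)²
  = [2.576·0.4208 + 1.282·0.4877]² / 0.0256
  = [1.7094]² / 0.0256
  = 114.14
Design effect: 1.5 × 114.14 = 171.21.
Round up → n = 172.

n = 172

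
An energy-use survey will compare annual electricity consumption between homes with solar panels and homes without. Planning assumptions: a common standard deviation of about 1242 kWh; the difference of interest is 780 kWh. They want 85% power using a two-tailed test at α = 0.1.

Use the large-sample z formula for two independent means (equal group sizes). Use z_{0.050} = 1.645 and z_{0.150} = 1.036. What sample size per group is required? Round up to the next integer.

n = (z_{α/2} + z_β)² · (σ₁² + σ₂²) / δ²
  = (1.645 + 1.036)² · (2·1242² = 3085128) / 780²
  = 7.1878 · 3085128 / 608400
  = 36.45
Round up → n = 37 per group.

n = 37 per group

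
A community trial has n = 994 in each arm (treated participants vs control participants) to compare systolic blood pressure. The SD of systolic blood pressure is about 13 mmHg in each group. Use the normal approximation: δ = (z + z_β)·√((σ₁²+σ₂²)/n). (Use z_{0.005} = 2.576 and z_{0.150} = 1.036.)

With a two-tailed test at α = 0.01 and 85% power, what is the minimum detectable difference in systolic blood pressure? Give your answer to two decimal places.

δ = (z_{α/2} + z_β) · √((σ₁²+σ₂²)/n)
  = (2.576 + 1.036) · √(338/994)
  = 3.612 · √0.34004
  = 3.612 · 0.5831
  = 2.1063

Minimum detectable difference ≈ 2.11 mmHg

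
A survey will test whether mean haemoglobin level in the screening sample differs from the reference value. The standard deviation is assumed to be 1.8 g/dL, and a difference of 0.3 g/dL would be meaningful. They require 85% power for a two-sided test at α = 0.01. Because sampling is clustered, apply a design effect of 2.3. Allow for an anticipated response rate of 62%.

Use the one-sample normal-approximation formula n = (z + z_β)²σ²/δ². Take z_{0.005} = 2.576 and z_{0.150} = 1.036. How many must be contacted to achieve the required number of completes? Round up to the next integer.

n = (z_{α/2} + z_β)² · σ² / δ²
  = (2.576 + 1.036)² · 1.8² / 0.3²
  = 13.0465 · 3.24 / 0.09
  = 469.68
Design effect: 2.3 × 469.68 = 1080.25.
Adjust for 62% response: 1080.25 / 0.62 = 1742.34.
Round up → n = 1743.

n = 1743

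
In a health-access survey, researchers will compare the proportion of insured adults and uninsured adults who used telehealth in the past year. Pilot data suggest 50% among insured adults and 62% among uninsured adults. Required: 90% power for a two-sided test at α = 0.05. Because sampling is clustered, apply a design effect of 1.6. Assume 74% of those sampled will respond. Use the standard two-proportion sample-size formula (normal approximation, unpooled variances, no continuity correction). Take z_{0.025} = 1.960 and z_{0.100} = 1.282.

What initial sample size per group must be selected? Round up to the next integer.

n = (z_{α/2} + z_β)² · [p₁(1−p₁) + p₂(1−p₂)] / (p₁ − p₂)²
  = (1.960 + 1.282)² · (0.50·0.50 + 0.62·0.38) / (-0.12)²
  = (3.242)² · (0.2500 + 0.2356) / 0.0144
  = 10.5106 · 0.4856 / 0.0144
  = 354.44
Design effect: 1.6 × 354.44 = 567.10.
Adjust for 74% response: 567.10 / 0.74 = 766.36.
Round up → n = 767 per group.

n = 767 per group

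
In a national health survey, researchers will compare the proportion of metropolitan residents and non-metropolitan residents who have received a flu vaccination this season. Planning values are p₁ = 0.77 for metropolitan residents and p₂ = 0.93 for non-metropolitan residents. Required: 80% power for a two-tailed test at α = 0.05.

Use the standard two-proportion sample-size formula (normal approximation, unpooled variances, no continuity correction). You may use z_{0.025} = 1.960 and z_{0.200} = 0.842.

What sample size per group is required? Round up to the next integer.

n = 75 per group

n = (z_{α/2} + z_β)² · [p₁(1−p₁) + p₂(1−p₂)] / (p₁ − p₂)²
  = (1.960 + 0.842)² · (0.77·0.23 + 0.93·0.07) / (-0.16)²
  = (2.802)² · (0.1771 + 0.0651) / 0.0256
  = 7.8512 · 0.2422 / 0.0256
  = 74.28
Round up → n = 75 per group.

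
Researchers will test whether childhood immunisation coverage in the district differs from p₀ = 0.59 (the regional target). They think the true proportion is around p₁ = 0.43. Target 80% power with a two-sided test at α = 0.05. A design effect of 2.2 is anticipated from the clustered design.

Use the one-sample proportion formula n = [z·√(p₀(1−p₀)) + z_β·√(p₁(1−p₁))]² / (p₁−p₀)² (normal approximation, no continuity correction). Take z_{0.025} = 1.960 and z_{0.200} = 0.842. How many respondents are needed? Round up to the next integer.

n = [z_{α/2}·√(p₀q₀) + z_β·√(p₁q₁)]² / (p₁ − p₀)²
  = [1.960·√(0.59·0.41) + 0.842·√(0.43·0.57)]² / (-0.16)²
  = [1.960·0.4918 + 0.842·0.4951]² / 0.0256
  = [1.3808]² / 0.0256
  = 74.48
Design effect: 2.2 × 74.48 = 163.86.
Round up → n = 164.

n = 164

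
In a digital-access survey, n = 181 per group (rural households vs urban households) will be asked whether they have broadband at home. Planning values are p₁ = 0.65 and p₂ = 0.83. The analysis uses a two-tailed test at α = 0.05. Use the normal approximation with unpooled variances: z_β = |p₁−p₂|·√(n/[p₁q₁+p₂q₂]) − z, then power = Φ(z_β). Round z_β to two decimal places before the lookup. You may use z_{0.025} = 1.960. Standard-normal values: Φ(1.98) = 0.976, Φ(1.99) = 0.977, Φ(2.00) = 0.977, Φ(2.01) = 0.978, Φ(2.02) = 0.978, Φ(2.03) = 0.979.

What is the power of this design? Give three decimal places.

Power ≈ 0.979

z_β = |p₁−p₂|·√(n/[p₁q₁+p₂q₂]) − z_{α/2}
    = 0.18 · √(181/0.3686) − 1.960
    = 0.18 · 22.1596 − 1.960
    = 3.9887 − 1.960 = 2.0287 → 2.03
Power = Φ(2.03) = 0.979.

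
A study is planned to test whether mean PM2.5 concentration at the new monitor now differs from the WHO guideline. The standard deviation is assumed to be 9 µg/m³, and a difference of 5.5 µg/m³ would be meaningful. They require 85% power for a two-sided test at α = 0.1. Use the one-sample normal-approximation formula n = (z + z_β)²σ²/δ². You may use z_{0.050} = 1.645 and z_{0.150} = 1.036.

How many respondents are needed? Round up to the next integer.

n = 20

n = (z_{α/2} + z_β)² · σ² / δ²
  = (1.645 + 1.036)² · 9² / 5.5²
  = 7.1878 · 81 / 30.25
  = 19.25
Round up → n = 20.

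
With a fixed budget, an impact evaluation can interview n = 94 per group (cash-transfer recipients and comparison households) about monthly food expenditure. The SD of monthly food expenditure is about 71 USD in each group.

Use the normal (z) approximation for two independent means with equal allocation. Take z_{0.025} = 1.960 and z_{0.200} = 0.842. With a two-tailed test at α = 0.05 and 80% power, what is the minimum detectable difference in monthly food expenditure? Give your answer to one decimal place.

δ = (z_{α/2} + z_β) · √((σ₁²+σ₂²)/n)
  = (1.960 + 0.842) · √(10082/94)
  = 2.802 · √107.2553
  = 2.802 · 10.3564
  = 29.0187

Minimum detectable difference ≈ 29.0 USD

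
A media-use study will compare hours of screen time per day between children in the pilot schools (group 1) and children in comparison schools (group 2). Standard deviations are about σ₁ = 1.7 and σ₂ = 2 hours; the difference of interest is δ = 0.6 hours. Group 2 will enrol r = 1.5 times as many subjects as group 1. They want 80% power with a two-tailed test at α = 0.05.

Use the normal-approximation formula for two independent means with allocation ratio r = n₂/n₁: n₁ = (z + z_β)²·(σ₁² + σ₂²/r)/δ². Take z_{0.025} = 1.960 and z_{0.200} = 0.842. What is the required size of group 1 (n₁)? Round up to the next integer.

n₁ = 122

n₁ = (z_{α/2} + z_β)² · (σ₁² + σ₂²/r) / δ²
   = (1.960 + 0.842)² · (1.7² + 2²/1.5) / 0.6²
   = 7.8512 · (2.89 + 2.6667) / 0.36
   = 7.8512 · 5.5567 / 0.36
   = 121.18
Round up → n₁ = 122; n₂ = r·n₁ = 1.5 × 122 = 183.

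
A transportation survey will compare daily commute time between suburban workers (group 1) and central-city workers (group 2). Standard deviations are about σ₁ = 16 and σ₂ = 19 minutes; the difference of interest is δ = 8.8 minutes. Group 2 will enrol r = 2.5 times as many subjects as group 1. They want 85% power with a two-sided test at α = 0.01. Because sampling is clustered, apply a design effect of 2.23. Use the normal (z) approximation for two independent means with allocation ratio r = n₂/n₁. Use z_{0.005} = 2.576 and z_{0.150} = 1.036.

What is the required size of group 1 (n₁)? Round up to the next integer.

n₁ = 151

n₁ = (z_{α/2} + z_β)² · (σ₁² + σ₂²/r) / δ²
   = (2.576 + 1.036)² · (16² + 19²/2.5) / 8.8²
   = 13.0465 · (256 + 144.4) / 77.44
   = 13.0465 · 400.4 / 77.44
   = 67.46
Design effect: 2.23 × 67.46 = 150.43.
Round up → n₁ = 151; n₂ = r·n₁ = 2.5 × 151 = 378.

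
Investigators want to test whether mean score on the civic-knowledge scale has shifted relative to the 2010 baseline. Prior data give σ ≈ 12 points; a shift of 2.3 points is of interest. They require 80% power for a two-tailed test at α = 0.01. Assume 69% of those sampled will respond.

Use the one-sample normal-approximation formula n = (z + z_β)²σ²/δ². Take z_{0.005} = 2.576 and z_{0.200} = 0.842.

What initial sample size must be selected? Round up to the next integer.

n = 461

n = (z_{α/2} + z_β)² · σ² / δ²
  = (2.576 + 0.842)² · 12² / 2.3²
  = 11.6827 · 144 / 5.29
  = 318.02
Adjust for 69% response: 318.02 / 0.69 = 460.89.
Round up → n = 461.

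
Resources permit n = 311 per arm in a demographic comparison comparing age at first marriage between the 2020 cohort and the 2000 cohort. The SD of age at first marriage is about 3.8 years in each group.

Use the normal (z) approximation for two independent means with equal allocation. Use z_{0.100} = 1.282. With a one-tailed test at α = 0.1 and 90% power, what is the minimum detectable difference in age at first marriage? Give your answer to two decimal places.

δ = (z_α + z_β) · √((σ₁²+σ₂²)/n)
  = (1.282 + 1.282) · √(28.88/311)
  = 2.564 · √0.09286
  = 2.564 · 0.3047
  = 0.7813

Minimum detectable difference ≈ 0.78 years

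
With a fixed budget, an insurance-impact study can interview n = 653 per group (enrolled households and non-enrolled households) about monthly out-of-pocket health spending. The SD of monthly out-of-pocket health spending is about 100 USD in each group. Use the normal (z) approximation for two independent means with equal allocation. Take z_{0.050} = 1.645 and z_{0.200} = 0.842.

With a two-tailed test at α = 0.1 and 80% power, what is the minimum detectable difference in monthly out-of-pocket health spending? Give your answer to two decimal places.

δ = (z_{α/2} + z_β) · √((σ₁²+σ₂²)/n)
  = (1.645 + 0.842) · √(20000/653)
  = 2.487 · √30.6279
  = 2.487 · 5.5342
  = 13.7637

Minimum detectable difference ≈ 13.76 USD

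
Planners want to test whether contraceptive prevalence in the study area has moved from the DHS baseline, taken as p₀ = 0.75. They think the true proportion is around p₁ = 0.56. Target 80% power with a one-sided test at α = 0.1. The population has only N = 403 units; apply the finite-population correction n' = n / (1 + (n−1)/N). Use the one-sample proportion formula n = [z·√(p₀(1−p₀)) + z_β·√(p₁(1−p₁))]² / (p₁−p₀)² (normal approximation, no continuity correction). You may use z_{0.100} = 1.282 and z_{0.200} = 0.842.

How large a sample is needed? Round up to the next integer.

n = 25

n = [z_α·√(p₀q₀) + z_β·√(p₁q₁)]² / (p₁ − p₀)²
  = [1.282·√(0.75·0.25) + 0.842·√(0.56·0.44)]² / (-0.19)²
  = [1.282·0.4330 + 0.842·0.4964]² / 0.0361
  = [0.9731]² / 0.0361
  = 26.23
Finite-population correction (N = 403): 26.23 / (1 + (26.23 − 1)/403) = 24.68.
Round up → n = 25.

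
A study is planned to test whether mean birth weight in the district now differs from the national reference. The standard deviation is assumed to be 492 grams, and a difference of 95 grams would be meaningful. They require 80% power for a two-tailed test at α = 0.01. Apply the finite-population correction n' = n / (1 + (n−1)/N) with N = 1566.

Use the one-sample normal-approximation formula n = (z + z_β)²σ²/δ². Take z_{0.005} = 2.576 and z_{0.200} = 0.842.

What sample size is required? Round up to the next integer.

n = (z_{α/2} + z_β)² · σ² / δ²
  = (2.576 + 0.842)² · 492² / 95²
  = 11.6827 · 242064 / 9025
  = 313.35
Finite-population correction (N = 1566): 313.35 / (1 + (313.35 − 1)/1566) = 261.24.
Round up → n = 262.

n = 262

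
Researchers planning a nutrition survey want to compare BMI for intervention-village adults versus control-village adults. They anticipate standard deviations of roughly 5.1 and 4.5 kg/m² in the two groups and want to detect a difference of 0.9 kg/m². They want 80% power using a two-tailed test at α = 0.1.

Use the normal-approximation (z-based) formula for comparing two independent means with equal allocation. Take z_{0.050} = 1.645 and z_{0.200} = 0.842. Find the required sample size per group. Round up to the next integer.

n = 354 per group

n = (z_{α/2} + z_β)² · (σ₁² + σ₂²) / δ²
  = (1.645 + 0.842)² · (5.1² + 4.5² = 46.26) / 0.9²
  = 6.1852 · 46.26 / 0.81
  = 353.24
Round up → n = 354 per group.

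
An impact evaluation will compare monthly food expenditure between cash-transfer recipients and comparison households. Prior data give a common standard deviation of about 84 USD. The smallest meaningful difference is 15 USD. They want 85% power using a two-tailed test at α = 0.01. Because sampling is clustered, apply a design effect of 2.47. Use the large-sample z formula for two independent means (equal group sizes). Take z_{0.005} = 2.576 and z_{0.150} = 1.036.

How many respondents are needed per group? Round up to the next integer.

n = 2022 per group

n = (z_{α/2} + z_β)² · (σ₁² + σ₂²) / δ²
  = (2.576 + 1.036)² · (2·84² = 14112) / 15²
  = 13.0465 · 14112 / 225
  = 818.28
Design effect: 2.47 × 818.28 = 2021.15.
Round up → n = 2022 per group.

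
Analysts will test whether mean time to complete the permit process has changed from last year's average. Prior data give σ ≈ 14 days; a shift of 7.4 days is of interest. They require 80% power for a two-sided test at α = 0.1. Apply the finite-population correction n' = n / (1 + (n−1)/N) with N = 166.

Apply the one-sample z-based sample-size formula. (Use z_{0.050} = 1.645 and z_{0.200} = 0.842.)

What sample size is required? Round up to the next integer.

n = (z_{α/2} + z_β)² · σ² / δ²
  = (1.645 + 0.842)² · 14² / 7.4²
  = 6.1852 · 196 / 54.76
  = 22.14
Finite-population correction (N = 166): 22.14 / (1 + (22.14 − 1)/166) = 19.64.
Round up → n = 20.

n = 20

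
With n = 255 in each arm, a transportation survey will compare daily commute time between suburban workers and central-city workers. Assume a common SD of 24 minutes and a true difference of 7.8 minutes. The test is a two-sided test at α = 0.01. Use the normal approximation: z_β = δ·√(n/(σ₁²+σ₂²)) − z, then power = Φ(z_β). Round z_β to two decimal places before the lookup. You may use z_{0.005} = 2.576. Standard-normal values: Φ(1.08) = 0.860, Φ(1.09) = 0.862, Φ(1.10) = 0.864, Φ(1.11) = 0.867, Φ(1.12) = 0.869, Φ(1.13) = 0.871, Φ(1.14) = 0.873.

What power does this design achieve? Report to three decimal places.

Power ≈ 0.862

z_β = δ·√(n/(σ₁²+σ₂²)) − z_{α/2}
    = 7.8 · √(255/1152) − 2.576
    = 7.8 · 0.47048 − 2.576
    = 3.6698 − 2.576 = 1.0938 → 1.09
Power = Φ(1.09) = 0.862.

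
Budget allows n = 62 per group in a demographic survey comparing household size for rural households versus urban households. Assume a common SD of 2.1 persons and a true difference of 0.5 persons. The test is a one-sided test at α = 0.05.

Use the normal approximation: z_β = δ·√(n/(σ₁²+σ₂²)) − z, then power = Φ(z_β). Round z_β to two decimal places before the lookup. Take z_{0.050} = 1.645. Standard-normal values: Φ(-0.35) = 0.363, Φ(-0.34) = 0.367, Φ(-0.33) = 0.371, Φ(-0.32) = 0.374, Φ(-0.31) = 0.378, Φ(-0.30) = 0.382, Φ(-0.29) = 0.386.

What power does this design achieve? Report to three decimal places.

Power ≈ 0.374

z_β = δ·√(n/(σ₁²+σ₂²)) − z_α
    = 0.5 · √(62/8.82) − 1.645
    = 0.5 · 2.65132 − 1.645
    = 1.3257 − 1.645 = -0.3193 → -0.32
Power = Φ(-0.32) = 0.374.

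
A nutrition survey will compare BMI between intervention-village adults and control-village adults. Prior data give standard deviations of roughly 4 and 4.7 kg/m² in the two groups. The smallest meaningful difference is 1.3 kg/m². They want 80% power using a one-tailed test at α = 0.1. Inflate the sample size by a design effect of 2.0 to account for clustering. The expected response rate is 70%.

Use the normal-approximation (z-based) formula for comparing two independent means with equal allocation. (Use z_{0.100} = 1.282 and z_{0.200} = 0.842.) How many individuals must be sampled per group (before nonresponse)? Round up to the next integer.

n = 291 per group

n = (z_α + z_β)² · (σ₁² + σ₂²) / δ²
  = (1.282 + 0.842)² · (4² + 4.7² = 38.09) / 1.3²
  = 4.5114 · 38.09 / 1.69
  = 101.68
Design effect: 2.0 × 101.68 = 203.36.
Adjust for 70% response: 203.36 / 0.70 = 290.51.
Round up → n = 291 per group.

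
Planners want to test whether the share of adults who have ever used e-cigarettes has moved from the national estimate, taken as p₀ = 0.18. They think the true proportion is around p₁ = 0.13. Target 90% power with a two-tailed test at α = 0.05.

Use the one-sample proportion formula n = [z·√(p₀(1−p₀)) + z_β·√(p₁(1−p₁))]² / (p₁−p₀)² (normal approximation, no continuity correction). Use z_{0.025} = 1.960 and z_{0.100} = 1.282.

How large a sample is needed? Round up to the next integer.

n = 561

n = [z_{α/2}·√(p₀q₀) + z_β·√(p₁q₁)]² / (p₁ − p₀)²
  = [1.960·√(0.18·0.82) + 1.282·√(0.13·0.87)]² / (-0.05)²
  = [1.960·0.3842 + 1.282·0.3363]² / 0.0025
  = [1.1841]² / 0.0025
  = 560.88
Round up → n = 561.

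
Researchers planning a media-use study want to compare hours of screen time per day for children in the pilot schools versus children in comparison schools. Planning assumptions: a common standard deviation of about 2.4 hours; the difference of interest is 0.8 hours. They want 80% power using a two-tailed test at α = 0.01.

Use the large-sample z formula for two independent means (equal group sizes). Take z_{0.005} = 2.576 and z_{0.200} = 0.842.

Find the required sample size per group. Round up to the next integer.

n = (z_{α/2} + z_β)² · (σ₁² + σ₂²) / δ²
  = (2.576 + 0.842)² · (2·2.4² = 11.52) / 0.8²
  = 11.6827 · 11.52 / 0.64
  = 210.29
Round up → n = 211 per group.

n = 211 per group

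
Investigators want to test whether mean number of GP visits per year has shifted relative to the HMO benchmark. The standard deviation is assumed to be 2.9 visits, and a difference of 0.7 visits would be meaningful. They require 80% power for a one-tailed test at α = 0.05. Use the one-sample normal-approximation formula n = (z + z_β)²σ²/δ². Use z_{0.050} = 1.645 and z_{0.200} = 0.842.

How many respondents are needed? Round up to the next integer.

n = 107

n = (z_α + z_β)² · σ² / δ²
  = (1.645 + 0.842)² · 2.9² / 0.7²
  = 6.1852 · 8.41 / 0.49
  = 106.16
Round up → n = 107.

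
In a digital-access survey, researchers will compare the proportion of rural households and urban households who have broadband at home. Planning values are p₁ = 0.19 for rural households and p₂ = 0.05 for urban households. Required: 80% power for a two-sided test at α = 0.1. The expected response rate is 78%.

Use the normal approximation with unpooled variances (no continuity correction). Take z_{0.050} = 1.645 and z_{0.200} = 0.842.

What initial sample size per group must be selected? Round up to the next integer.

n = (z_{α/2} + z_β)² · [p₁(1−p₁) + p₂(1−p₂)] / (p₁ − p₂)²
  = (1.645 + 0.842)² · (0.19·0.81 + 0.05·0.95) / (0.14)²
  = (2.487)² · (0.1539 + 0.0475) / 0.0196
  = 6.1852 · 0.2014 / 0.0196
  = 63.56
Adjust for 78% response: 63.56 / 0.78 = 81.48.
Round up → n = 82 per group.

n = 82 per group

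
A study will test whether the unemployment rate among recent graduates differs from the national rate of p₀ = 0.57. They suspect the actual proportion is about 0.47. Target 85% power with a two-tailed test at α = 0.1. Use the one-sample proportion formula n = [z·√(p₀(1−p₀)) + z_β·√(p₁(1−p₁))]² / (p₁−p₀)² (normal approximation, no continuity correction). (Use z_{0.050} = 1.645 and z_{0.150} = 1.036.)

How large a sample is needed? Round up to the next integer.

n = 178

n = [z_{α/2}·√(p₀q₀) + z_β·√(p₁q₁)]² / (p₁ − p₀)²
  = [1.645·√(0.57·0.43) + 1.036·√(0.47·0.53)]² / (-0.10)²
  = [1.645·0.4951 + 1.036·0.4991]² / 0.0100
  = [1.3315]² / 0.0100
  = 177.28
Round up → n = 178.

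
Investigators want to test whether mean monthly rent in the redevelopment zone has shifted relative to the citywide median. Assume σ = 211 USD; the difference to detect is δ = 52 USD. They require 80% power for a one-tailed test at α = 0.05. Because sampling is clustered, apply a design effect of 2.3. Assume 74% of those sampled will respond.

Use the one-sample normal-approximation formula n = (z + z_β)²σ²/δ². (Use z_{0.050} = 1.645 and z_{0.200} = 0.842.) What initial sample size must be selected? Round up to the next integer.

n = 317

n = (z_α + z_β)² · σ² / δ²
  = (1.645 + 0.842)² · 211² / 52²
  = 6.1852 · 44521 / 2704
  = 101.84
Design effect: 2.3 × 101.84 = 234.23.
Adjust for 74% response: 234.23 / 0.74 = 316.52.
Round up → n = 317.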